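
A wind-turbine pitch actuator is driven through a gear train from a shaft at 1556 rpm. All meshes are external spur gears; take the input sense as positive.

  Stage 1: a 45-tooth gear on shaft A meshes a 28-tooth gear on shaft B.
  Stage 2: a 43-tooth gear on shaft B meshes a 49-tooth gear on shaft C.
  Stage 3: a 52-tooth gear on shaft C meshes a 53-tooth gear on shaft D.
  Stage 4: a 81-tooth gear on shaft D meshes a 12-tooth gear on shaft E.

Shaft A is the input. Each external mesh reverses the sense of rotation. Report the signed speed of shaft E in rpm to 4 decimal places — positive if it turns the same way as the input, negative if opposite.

+14533.4158 rpm (same as input, |ω| = 14533.4158 rpm)

Stage 1 [45T→28T]: ω = 1556.0000×45/28 = 2500.7143 rpm, dir flips to −; running = −2500.7143
Stage 2 [43T→49T]: ω = 2500.7143×43/49 = 2194.5044 rpm, dir flips to +; running = +2194.5044
Stage 3 [52T→53T]: ω = 2194.5044×52/53 = 2153.0986 rpm, dir flips to −; running = −2153.0986
Stage 4 [81T→12T]: ω = 2153.0986×81/12 = 14533.4158 rpm, dir flips to +; running = +14533.4158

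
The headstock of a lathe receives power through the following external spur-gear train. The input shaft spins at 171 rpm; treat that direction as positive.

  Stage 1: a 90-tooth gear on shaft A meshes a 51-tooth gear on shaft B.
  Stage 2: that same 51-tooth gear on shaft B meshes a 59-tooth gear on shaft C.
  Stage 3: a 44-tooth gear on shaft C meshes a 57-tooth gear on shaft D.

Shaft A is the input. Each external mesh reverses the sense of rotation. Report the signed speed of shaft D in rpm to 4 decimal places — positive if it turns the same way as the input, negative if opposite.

-201.3559 rpm (opposite to input, |ω| = 201.3559 rpm)

Stage 1 [90T→51T]: ω = 171.0000×90/51 = 301.7647 rpm, dir flips to −; running = −301.7647
Stage 2 [51T→59T]: ω = 301.7647×51/59 = 260.8475 rpm, dir flips to +; running = +260.8475
Stage 3 [44T→57T]: ω = 260.8475×44/57 = 201.3559 rpm, dir flips to −; running = −201.3559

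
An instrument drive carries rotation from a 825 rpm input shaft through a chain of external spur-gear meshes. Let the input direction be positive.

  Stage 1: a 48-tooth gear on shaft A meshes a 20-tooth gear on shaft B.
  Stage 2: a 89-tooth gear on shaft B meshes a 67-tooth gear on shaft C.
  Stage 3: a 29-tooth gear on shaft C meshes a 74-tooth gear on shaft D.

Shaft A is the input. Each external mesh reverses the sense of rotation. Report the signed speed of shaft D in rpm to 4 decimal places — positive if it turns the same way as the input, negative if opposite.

-1030.7342 rpm (opposite to input, |ω| = 1030.7342 rpm)

Stage 1 [48T→20T]: ω = 825.0000×48/20 = 1980.0000 rpm, dir flips to −; running = −1980.0000
Stage 2 [89T→67T]: ω = 1980.0000×89/67 = 2630.1493 rpm, dir flips to +; running = +2630.1493
Stage 3 [29T→74T]: ω = 2630.1493×29/74 = 1030.7342 rpm, dir flips to −; running = −1030.7342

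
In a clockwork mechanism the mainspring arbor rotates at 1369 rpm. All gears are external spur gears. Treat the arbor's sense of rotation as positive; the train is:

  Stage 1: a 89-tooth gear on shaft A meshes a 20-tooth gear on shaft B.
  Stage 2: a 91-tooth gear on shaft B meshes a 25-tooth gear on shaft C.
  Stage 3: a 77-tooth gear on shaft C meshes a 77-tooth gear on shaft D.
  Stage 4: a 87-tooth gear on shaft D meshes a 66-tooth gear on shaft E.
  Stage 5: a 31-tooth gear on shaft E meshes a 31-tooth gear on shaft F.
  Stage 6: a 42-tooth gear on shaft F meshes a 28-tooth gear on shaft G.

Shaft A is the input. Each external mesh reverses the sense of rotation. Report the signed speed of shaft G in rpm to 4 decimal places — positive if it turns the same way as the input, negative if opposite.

+43846.1453 rpm (same as input, |ω| = 43846.1453 rpm)

Stage 1 [89T→20T]: ω = 1369.0000×89/20 = 6092.0500 rpm, dir flips to −; running = −6092.0500
Stage 2 [91T→25T]: ω = 6092.0500×91/25 = 22175.0620 rpm, dir flips to +; running = +22175.0620
Stage 3 [77T→77T]: ω = 22175.0620×77/77 = 22175.0620 rpm, dir flips to −; running = −22175.0620
Stage 4 [87T→66T]: ω = 22175.0620×87/66 = 29230.7635 rpm, dir flips to +; running = +29230.7635
Stage 5 [31T→31T]: ω = 29230.7635×31/31 = 29230.7635 rpm, dir flips to −; running = −29230.7635
Stage 6 [42T→28T]: ω = 29230.7635×42/28 = 43846.1453 rpm, dir flips to +; running = +43846.1453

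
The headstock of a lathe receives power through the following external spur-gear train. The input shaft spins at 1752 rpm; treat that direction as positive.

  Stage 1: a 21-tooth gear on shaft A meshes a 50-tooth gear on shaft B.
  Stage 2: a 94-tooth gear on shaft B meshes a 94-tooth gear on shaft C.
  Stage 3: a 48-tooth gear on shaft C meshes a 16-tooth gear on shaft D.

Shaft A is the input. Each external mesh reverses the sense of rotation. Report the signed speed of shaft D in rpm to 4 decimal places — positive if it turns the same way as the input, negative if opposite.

-2207.5200 rpm (opposite to input, |ω| = 2207.5200 rpm)

Stage 1 [21T→50T]: ω = 1752.0000×21/50 = 735.8400 rpm, dir flips to −; running = −735.8400
Stage 2 [94T→94T]: ω = 735.8400×94/94 = 735.8400 rpm, dir flips to +; running = +735.8400
Stage 3 [48T→16T]: ω = 735.8400×48/16 = 2207.5200 rpm, dir flips to −; running = −2207.5200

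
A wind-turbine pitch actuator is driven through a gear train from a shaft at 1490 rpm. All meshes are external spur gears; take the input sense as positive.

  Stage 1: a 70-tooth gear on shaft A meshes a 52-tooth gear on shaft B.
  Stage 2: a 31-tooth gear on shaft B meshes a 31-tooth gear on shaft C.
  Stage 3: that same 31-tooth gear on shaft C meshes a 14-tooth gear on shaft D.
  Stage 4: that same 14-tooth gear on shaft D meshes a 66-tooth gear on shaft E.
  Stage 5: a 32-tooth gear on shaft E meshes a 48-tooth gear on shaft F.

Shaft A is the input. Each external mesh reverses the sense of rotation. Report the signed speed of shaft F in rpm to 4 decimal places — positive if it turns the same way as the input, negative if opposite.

-628.0692 rpm (opposite to input, |ω| = 628.0692 rpm)

Stage 1 [70T→52T]: ω = 1490.0000×70/52 = 2005.7692 rpm, dir flips to −; running = −2005.7692
Stage 2 [31T→31T]: ω = 2005.7692×31/31 = 2005.7692 rpm, dir flips to +; running = +2005.7692
Stage 3 [31T→14T]: ω = 2005.7692×31/14 = 4441.3462 rpm, dir flips to −; running = −4441.3462
Stage 4 [14T→66T]: ω = 4441.3462×14/66 = 942.1037 rpm, dir flips to +; running = +942.1037
Stage 5 [32T→48T]: ω = 942.1037×32/48 = 628.0692 rpm, dir flips to −; running = −628.0692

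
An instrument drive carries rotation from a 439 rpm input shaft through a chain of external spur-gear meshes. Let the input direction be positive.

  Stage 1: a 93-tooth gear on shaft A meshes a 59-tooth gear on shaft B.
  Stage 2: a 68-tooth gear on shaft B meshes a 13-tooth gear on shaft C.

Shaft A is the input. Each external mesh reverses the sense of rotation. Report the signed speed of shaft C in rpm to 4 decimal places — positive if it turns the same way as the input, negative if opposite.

+3619.6037 rpm (same as input, |ω| = 3619.6037 rpm)

Stage 1 [93T→59T]: ω = 439.0000×93/59 = 691.9831 rpm, dir flips to −; running = −691.9831
Stage 2 [68T→13T]: ω = 691.9831×68/13 = 3619.6037 rpm, dir flips to +; running = +3619.6037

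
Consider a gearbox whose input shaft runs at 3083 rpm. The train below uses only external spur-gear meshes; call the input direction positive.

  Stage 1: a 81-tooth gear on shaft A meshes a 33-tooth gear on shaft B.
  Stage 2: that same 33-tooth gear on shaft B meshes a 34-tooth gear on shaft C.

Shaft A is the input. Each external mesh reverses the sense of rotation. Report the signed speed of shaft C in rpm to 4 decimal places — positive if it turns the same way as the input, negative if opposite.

Stage 1 [81T→33T]: ω = 3083.0000×81/33 = 7567.3636 rpm, dir flips to −; running = −7567.3636
Stage 2 [33T→34T]: ω = 7567.3636×33/34 = 7344.7941 rpm, dir flips to +; running = +7344.7941

+7344.7941 rpm (same as input, |ω| = 7344.7941 rpm)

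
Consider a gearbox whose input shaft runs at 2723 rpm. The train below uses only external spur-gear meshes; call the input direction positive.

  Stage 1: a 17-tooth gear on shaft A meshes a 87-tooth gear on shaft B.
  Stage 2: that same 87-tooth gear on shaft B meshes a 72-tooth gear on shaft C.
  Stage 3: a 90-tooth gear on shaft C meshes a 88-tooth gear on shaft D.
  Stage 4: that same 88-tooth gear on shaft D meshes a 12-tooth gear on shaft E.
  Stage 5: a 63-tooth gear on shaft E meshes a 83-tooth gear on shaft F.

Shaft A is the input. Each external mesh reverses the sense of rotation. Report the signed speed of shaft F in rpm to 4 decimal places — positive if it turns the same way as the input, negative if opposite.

-3660.0565 rpm (opposite to input, |ω| = 3660.0565 rpm)

Stage 1 [17T→87T]: ω = 2723.0000×17/87 = 532.0805 rpm, dir flips to −; running = −532.0805
Stage 2 [87T→72T]: ω = 532.0805×87/72 = 642.9306 rpm, dir flips to +; running = +642.9306
Stage 3 [90T→88T]: ω = 642.9306×90/88 = 657.5426 rpm, dir flips to −; running = −657.5426
Stage 4 [88T→12T]: ω = 657.5426×88/12 = 4821.9792 rpm, dir flips to +; running = +4821.9792
Stage 5 [63T→83T]: ω = 4821.9792×63/83 = 3660.0565 rpm, dir flips to −; running = −3660.0565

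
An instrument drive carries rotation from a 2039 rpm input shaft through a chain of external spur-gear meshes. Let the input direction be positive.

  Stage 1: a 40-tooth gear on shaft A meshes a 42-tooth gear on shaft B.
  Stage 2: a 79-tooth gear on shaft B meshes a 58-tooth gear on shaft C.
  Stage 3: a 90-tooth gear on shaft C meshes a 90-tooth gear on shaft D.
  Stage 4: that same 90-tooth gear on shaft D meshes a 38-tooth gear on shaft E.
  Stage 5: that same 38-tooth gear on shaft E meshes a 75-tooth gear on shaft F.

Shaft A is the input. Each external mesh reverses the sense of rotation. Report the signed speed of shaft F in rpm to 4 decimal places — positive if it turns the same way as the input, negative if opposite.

Stage 1 [40T→42T]: ω = 2039.0000×40/42 = 1941.9048 rpm, dir flips to −; running = −1941.9048
Stage 2 [79T→58T]: ω = 1941.9048×79/58 = 2645.0082 rpm, dir flips to +; running = +2645.0082
Stage 3 [90T→90T]: ω = 2645.0082×90/90 = 2645.0082 rpm, dir flips to −; running = −2645.0082
Stage 4 [90T→38T]: ω = 2645.0082×90/38 = 6264.4931 rpm, dir flips to +; running = +6264.4931
Stage 5 [38T→75T]: ω = 6264.4931×38/75 = 3174.0099 rpm, dir flips to −; running = −3174.0099

-3174.0099 rpm (opposite to input, |ω| = 3174.0099 rpm)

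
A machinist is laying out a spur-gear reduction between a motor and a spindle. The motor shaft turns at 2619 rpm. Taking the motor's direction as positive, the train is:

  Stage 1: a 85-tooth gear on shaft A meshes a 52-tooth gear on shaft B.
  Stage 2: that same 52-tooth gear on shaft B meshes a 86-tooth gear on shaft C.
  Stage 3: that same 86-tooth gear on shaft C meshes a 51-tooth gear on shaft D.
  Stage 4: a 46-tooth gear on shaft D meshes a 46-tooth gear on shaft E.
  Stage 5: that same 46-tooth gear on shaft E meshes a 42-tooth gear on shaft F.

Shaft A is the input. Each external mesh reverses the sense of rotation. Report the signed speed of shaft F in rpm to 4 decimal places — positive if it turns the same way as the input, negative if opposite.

-4780.7143 rpm (opposite to input, |ω| = 4780.7143 rpm)

Stage 1 [85T→52T]: ω = 2619.0000×85/52 = 4281.0577 rpm, dir flips to −; running = −4281.0577
Stage 2 [52T→86T]: ω = 4281.0577×52/86 = 2588.5465 rpm, dir flips to +; running = +2588.5465
Stage 3 [86T→51T]: ω = 2588.5465×86/51 = 4365.0000 rpm, dir flips to −; running = −4365.0000
Stage 4 [46T→46T]: ω = 4365.0000×46/46 = 4365.0000 rpm, dir flips to +; running = +4365.0000
Stage 5 [46T→42T]: ω = 4365.0000×46/42 = 4780.7143 rpm, dir flips to −; running = −4780.7143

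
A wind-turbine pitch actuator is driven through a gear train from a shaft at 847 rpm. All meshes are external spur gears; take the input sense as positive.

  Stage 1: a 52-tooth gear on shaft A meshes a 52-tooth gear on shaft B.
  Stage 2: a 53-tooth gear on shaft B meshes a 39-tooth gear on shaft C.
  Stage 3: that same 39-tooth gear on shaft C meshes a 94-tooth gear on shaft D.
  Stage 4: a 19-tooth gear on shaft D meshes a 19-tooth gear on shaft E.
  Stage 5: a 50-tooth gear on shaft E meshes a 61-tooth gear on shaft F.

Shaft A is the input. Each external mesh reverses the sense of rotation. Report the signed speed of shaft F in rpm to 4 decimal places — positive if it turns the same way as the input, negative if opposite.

-391.4458 rpm (opposite to input, |ω| = 391.4458 rpm)

Stage 1 [52T→52T]: ω = 847.0000×52/52 = 847.0000 rpm, dir flips to −; running = −847.0000
Stage 2 [53T→39T]: ω = 847.0000×53/39 = 1151.0513 rpm, dir flips to +; running = +1151.0513
Stage 3 [39T→94T]: ω = 1151.0513×39/94 = 477.5638 rpm, dir flips to −; running = −477.5638
Stage 4 [19T→19T]: ω = 477.5638×19/19 = 477.5638 rpm, dir flips to +; running = +477.5638
Stage 5 [50T→61T]: ω = 477.5638×50/61 = 391.4458 rpm, dir flips to −; running = −391.4458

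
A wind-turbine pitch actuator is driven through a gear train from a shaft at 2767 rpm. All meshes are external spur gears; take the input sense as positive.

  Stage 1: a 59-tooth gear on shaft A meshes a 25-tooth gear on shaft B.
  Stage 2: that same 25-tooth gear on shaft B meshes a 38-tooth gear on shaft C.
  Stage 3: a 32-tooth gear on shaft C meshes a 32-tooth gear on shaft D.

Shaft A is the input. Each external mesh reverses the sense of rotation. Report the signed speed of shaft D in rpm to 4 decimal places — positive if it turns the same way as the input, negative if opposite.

-4296.1316 rpm (opposite to input, |ω| = 4296.1316 rpm)

Stage 1 [59T→25T]: ω = 2767.0000×59/25 = 6530.1200 rpm, dir flips to −; running = −6530.1200
Stage 2 [25T→38T]: ω = 6530.1200×25/38 = 4296.1316 rpm, dir flips to +; running = +4296.1316
Stage 3 [32T→32T]: ω = 4296.1316×32/32 = 4296.1316 rpm, dir flips to −; running = −4296.1316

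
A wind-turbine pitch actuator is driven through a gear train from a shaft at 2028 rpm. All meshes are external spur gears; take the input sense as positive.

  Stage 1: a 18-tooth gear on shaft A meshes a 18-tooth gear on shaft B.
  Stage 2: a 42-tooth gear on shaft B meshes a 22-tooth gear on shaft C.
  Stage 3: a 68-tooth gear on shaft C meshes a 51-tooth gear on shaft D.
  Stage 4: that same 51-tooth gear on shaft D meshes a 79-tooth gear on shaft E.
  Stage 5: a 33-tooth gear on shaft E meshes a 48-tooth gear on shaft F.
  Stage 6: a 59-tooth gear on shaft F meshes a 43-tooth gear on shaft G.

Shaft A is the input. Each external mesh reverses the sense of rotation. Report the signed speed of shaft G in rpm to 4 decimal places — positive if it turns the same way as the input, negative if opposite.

Stage 1 [18T→18T]: ω = 2028.0000×18/18 = 2028.0000 rpm, dir flips to −; running = −2028.0000
Stage 2 [42T→22T]: ω = 2028.0000×42/22 = 3871.6364 rpm, dir flips to +; running = +3871.6364
Stage 3 [68T→51T]: ω = 3871.6364×68/51 = 5162.1818 rpm, dir flips to −; running = −5162.1818
Stage 4 [51T→79T]: ω = 5162.1818×51/79 = 3332.5478 rpm, dir flips to +; running = +3332.5478
Stage 5 [33T→48T]: ω = 3332.5478×33/48 = 2291.1266 rpm, dir flips to −; running = −2291.1266
Stage 6 [59T→43T]: ω = 2291.1266×59/43 = 3143.6388 rpm, dir flips to +; running = +3143.6388

+3143.6388 rpm (same as input, |ω| = 3143.6388 rpm)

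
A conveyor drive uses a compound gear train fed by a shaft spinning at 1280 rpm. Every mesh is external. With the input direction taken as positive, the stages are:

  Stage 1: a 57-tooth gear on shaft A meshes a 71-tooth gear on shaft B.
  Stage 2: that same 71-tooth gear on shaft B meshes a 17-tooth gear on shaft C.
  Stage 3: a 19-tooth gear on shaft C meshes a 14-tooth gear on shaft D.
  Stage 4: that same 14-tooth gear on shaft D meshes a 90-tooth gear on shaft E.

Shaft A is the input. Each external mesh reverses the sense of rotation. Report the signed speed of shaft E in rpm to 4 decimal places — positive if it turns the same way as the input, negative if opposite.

Stage 1 [57T→71T]: ω = 1280.0000×57/71 = 1027.6056 rpm, dir flips to −; running = −1027.6056
Stage 2 [71T→17T]: ω = 1027.6056×71/17 = 4291.7647 rpm, dir flips to +; running = +4291.7647
Stage 3 [19T→14T]: ω = 4291.7647×19/14 = 5824.5378 rpm, dir flips to −; running = −5824.5378
Stage 4 [14T→90T]: ω = 5824.5378×14/90 = 906.0392 rpm, dir flips to +; running = +906.0392

+906.0392 rpm (same as input, |ω| = 906.0392 rpm)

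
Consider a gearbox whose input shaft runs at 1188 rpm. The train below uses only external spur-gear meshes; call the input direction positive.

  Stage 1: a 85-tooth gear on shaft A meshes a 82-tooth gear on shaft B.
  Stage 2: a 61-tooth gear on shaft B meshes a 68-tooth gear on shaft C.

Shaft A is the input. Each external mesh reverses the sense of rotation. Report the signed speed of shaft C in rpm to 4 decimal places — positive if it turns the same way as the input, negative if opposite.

+1104.6951 rpm (same as input, |ω| = 1104.6951 rpm)

Stage 1 [85T→82T]: ω = 1188.0000×85/82 = 1231.4634 rpm, dir flips to −; running = −1231.4634
Stage 2 [61T→68T]: ω = 1231.4634×61/68 = 1104.6951 rpm, dir flips to +; running = +1104.6951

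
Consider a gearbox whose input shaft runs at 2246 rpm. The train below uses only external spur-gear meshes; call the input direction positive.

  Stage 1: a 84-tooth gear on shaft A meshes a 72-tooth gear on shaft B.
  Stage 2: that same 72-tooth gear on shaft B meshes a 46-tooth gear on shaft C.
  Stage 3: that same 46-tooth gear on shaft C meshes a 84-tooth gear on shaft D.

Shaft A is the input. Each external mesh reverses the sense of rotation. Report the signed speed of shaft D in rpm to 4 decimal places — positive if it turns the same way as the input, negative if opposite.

-2246.0000 rpm (opposite to input, |ω| = 2246.0000 rpm)

Stage 1 [84T→72T]: ω = 2246.0000×84/72 = 2620.3333 rpm, dir flips to −; running = −2620.3333
Stage 2 [72T→46T]: ω = 2620.3333×72/46 = 4101.3913 rpm, dir flips to +; running = +4101.3913
Stage 3 [46T→84T]: ω = 4101.3913×46/84 = 2246.0000 rpm, dir flips to −; running = −2246.0000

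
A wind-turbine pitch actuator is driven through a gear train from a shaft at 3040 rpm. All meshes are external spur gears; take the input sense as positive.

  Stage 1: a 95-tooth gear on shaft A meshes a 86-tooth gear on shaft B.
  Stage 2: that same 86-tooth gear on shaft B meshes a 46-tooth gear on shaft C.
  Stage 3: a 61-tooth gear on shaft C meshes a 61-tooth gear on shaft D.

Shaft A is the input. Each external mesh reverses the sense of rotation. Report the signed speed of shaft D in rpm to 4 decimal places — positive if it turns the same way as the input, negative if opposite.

Stage 1 [95T→86T]: ω = 3040.0000×95/86 = 3358.1395 rpm, dir flips to −; running = −3358.1395
Stage 2 [86T→46T]: ω = 3358.1395×86/46 = 6278.2609 rpm, dir flips to +; running = +6278.2609
Stage 3 [61T→61T]: ω = 6278.2609×61/61 = 6278.2609 rpm, dir flips to −; running = −6278.2609

-6278.2609 rpm (opposite to input, |ω| = 6278.2609 rpm)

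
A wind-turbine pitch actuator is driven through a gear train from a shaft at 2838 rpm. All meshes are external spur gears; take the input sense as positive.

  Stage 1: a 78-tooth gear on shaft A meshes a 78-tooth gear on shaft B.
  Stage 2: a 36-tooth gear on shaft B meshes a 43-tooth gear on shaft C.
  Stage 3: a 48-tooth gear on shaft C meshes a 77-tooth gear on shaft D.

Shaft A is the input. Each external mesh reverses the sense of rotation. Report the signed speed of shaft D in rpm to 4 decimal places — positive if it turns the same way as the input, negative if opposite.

-1481.1429 rpm (opposite to input, |ω| = 1481.1429 rpm)

Stage 1 [78T→78T]: ω = 2838.0000×78/78 = 2838.0000 rpm, dir flips to −; running = −2838.0000
Stage 2 [36T→43T]: ω = 2838.0000×36/43 = 2376.0000 rpm, dir flips to +; running = +2376.0000
Stage 3 [48T→77T]: ω = 2376.0000×48/77 = 1481.1429 rpm, dir flips to −; running = −1481.1429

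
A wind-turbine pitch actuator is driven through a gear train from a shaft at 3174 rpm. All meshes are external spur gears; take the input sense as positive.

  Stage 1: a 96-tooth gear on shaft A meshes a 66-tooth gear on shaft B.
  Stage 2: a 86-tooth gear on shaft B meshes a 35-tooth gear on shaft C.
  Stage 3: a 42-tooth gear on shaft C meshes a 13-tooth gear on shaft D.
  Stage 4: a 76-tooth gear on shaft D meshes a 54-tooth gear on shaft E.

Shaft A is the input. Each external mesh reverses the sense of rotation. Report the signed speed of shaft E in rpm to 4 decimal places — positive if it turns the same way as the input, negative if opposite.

Stage 1 [96T→66T]: ω = 3174.0000×96/66 = 4616.7273 rpm, dir flips to −; running = −4616.7273
Stage 2 [86T→35T]: ω = 4616.7273×86/35 = 11343.9584 rpm, dir flips to +; running = +11343.9584
Stage 3 [42T→13T]: ω = 11343.9584×42/13 = 36649.7119 rpm, dir flips to −; running = −36649.7119
Stage 4 [76T→54T]: ω = 36649.7119×76/54 = 51581.0760 rpm, dir flips to +; running = +51581.0760

+51581.0760 rpm (same as input, |ω| = 51581.0760 rpm)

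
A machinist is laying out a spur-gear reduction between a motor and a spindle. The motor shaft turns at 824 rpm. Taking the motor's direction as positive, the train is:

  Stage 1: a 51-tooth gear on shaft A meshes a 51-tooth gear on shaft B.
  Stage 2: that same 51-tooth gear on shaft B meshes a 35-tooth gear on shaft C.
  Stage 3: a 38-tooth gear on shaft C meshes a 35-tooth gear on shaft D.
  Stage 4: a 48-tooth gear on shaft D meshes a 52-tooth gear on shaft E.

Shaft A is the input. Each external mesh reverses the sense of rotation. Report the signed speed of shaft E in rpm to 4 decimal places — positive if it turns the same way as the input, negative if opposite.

Stage 1 [51T→51T]: ω = 824.0000×51/51 = 824.0000 rpm, dir flips to −; running = −824.0000
Stage 2 [51T→35T]: ω = 824.0000×51/35 = 1200.6857 rpm, dir flips to +; running = +1200.6857
Stage 3 [38T→35T]: ω = 1200.6857×38/35 = 1303.6016 rpm, dir flips to −; running = −1303.6016
Stage 4 [48T→52T]: ω = 1303.6016×48/52 = 1203.3246 rpm, dir flips to +; running = +1203.3246

+1203.3246 rpm (same as input, |ω| = 1203.3246 rpm)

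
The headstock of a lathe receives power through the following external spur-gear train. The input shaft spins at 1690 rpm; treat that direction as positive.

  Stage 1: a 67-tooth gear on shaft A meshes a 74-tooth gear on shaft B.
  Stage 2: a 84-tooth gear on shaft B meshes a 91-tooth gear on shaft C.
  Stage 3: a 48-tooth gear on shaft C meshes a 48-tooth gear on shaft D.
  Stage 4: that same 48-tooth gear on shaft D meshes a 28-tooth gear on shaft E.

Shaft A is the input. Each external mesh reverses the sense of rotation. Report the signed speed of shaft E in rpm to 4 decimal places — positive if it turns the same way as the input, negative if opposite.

Stage 1 [67T→74T]: ω = 1690.0000×67/74 = 1530.1351 rpm, dir flips to −; running = −1530.1351
Stage 2 [84T→91T]: ω = 1530.1351×84/91 = 1412.4324 rpm, dir flips to +; running = +1412.4324
Stage 3 [48T→48T]: ω = 1412.4324×48/48 = 1412.4324 rpm, dir flips to −; running = −1412.4324
Stage 4 [48T→28T]: ω = 1412.4324×48/28 = 2421.3127 rpm, dir flips to +; running = +2421.3127

+2421.3127 rpm (same as input, |ω| = 2421.3127 rpm)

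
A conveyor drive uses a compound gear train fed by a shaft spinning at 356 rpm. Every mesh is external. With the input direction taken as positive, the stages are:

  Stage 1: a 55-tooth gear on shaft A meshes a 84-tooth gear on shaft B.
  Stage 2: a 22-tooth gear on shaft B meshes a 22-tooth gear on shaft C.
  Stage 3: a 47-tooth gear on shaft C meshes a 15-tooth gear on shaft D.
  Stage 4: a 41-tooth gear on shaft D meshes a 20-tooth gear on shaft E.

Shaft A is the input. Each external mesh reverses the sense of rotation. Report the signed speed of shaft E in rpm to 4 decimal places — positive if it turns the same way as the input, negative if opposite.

Stage 1 [55T→84T]: ω = 356.0000×55/84 = 233.0952 rpm, dir flips to −; running = −233.0952
Stage 2 [22T→22T]: ω = 233.0952×22/22 = 233.0952 rpm, dir flips to +; running = +233.0952
Stage 3 [47T→15T]: ω = 233.0952×47/15 = 730.3651 rpm, dir flips to −; running = −730.3651
Stage 4 [41T→20T]: ω = 730.3651×41/20 = 1497.2484 rpm, dir flips to +; running = +1497.2484

+1497.2484 rpm (same as input, |ω| = 1497.2484 rpm)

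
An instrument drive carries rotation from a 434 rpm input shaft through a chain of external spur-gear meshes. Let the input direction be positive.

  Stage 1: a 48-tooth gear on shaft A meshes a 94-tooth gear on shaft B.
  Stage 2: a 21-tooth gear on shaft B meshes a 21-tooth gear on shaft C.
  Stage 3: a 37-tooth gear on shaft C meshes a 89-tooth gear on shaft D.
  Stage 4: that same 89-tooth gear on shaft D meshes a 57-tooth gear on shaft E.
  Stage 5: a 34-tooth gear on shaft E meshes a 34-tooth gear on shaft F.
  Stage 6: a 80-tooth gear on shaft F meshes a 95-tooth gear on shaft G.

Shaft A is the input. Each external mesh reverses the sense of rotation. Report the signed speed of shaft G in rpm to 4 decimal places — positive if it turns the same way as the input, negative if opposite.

+121.1425 rpm (same as input, |ω| = 121.1425 rpm)

Stage 1 [48T→94T]: ω = 434.0000×48/94 = 221.6170 rpm, dir flips to −; running = −221.6170
Stage 2 [21T→21T]: ω = 221.6170×21/21 = 221.6170 rpm, dir flips to +; running = +221.6170
Stage 3 [37T→89T]: ω = 221.6170×37/89 = 92.1329 rpm, dir flips to −; running = −92.1329
Stage 4 [89T→57T]: ω = 92.1329×89/57 = 143.8567 rpm, dir flips to +; running = +143.8567
Stage 5 [34T→34T]: ω = 143.8567×34/34 = 143.8567 rpm, dir flips to −; running = −143.8567
Stage 6 [80T→95T]: ω = 143.8567×80/95 = 121.1425 rpm, dir flips to +; running = +121.1425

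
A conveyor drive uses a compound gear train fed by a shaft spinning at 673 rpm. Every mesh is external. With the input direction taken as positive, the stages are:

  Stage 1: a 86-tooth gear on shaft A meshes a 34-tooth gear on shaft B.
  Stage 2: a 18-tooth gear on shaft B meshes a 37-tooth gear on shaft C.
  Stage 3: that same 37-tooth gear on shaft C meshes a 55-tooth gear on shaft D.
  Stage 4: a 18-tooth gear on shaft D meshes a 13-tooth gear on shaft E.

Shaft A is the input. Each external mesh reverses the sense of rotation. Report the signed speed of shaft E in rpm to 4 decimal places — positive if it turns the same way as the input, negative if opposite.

Stage 1 [86T→34T]: ω = 673.0000×86/34 = 1702.2941 rpm, dir flips to −; running = −1702.2941
Stage 2 [18T→37T]: ω = 1702.2941×18/37 = 828.1431 rpm, dir flips to +; running = +828.1431
Stage 3 [37T→55T]: ω = 828.1431×37/55 = 557.1144 rpm, dir flips to −; running = −557.1144
Stage 4 [18T→13T]: ω = 557.1144×18/13 = 771.3892 rpm, dir flips to +; running = +771.3892

+771.3892 rpm (same as input, |ω| = 771.3892 rpm)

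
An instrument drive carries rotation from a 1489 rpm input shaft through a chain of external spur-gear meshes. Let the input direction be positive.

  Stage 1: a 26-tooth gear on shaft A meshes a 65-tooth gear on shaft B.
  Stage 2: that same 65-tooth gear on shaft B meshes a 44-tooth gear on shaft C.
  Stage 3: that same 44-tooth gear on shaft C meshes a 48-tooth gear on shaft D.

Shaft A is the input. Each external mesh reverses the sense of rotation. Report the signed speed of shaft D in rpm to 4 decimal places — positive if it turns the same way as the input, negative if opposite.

Stage 1 [26T→65T]: ω = 1489.0000×26/65 = 595.6000 rpm, dir flips to −; running = −595.6000
Stage 2 [65T→44T]: ω = 595.6000×65/44 = 879.8636 rpm, dir flips to +; running = +879.8636
Stage 3 [44T→48T]: ω = 879.8636×44/48 = 806.5417 rpm, dir flips to −; running = −806.5417

-806.5417 rpm (opposite to input, |ω| = 806.5417 rpm)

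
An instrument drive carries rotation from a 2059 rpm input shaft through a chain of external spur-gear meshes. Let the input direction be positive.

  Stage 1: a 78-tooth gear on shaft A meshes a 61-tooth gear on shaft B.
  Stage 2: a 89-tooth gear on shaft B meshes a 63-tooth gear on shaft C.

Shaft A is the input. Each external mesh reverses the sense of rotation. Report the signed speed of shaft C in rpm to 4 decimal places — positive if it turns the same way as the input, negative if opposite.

Stage 1 [78T→61T]: ω = 2059.0000×78/61 = 2632.8197 rpm, dir flips to −; running = −2632.8197
Stage 2 [89T→63T]: ω = 2632.8197×89/63 = 3719.3802 rpm, dir flips to +; running = +3719.3802

+3719.3802 rpm (same as input, |ω| = 3719.3802 rpm)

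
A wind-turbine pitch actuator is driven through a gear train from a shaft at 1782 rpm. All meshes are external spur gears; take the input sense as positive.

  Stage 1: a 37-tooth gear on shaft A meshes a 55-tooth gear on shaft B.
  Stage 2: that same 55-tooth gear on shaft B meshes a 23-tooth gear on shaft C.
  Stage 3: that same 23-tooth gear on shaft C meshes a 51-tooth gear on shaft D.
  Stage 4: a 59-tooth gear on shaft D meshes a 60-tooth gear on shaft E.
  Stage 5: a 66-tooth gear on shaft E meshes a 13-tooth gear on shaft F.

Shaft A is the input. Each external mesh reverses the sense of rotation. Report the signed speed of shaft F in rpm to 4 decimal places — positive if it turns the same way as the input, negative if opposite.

-6454.1729 rpm (opposite to input, |ω| = 6454.1729 rpm)

Stage 1 [37T→55T]: ω = 1782.0000×37/55 = 1198.8000 rpm, dir flips to −; running = −1198.8000
Stage 2 [55T→23T]: ω = 1198.8000×55/23 = 2866.6957 rpm, dir flips to +; running = +2866.6957
Stage 3 [23T→51T]: ω = 2866.6957×23/51 = 1292.8235 rpm, dir flips to −; running = −1292.8235
Stage 4 [59T→60T]: ω = 1292.8235×59/60 = 1271.2765 rpm, dir flips to +; running = +1271.2765
Stage 5 [66T→13T]: ω = 1271.2765×66/13 = 6454.1729 rpm, dir flips to −; running = −6454.1729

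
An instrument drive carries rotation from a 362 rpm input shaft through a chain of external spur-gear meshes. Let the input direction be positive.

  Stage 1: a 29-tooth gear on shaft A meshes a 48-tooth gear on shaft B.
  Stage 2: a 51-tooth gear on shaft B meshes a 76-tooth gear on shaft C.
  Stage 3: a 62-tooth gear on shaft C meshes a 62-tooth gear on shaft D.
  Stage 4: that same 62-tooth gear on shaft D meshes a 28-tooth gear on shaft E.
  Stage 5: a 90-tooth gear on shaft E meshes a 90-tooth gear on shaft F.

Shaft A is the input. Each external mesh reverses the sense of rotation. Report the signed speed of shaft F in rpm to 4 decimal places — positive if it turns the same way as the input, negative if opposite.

-324.9792 rpm (opposite to input, |ω| = 324.9792 rpm)

Stage 1 [29T→48T]: ω = 362.0000×29/48 = 218.7083 rpm, dir flips to −; running = −218.7083
Stage 2 [51T→76T]: ω = 218.7083×51/76 = 146.7648 rpm, dir flips to +; running = +146.7648
Stage 3 [62T→62T]: ω = 146.7648×62/62 = 146.7648 rpm, dir flips to −; running = −146.7648
Stage 4 [62T→28T]: ω = 146.7648×62/28 = 324.9792 rpm, dir flips to +; running = +324.9792
Stage 5 [90T→90T]: ω = 324.9792×90/90 = 324.9792 rpm, dir flips to −; running = −324.9792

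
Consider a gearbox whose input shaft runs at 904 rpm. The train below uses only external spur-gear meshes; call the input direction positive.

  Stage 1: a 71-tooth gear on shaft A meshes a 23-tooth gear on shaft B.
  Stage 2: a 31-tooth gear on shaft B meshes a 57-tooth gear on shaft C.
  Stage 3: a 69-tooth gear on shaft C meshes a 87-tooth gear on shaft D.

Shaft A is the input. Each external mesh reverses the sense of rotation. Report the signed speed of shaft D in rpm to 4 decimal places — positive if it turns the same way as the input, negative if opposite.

-1203.6927 rpm (opposite to input, |ω| = 1203.6927 rpm)

Stage 1 [71T→23T]: ω = 904.0000×71/23 = 2790.6087 rpm, dir flips to −; running = −2790.6087
Stage 2 [31T→57T]: ω = 2790.6087×31/57 = 1517.6995 rpm, dir flips to +; running = +1517.6995
Stage 3 [69T→87T]: ω = 1517.6995×69/87 = 1203.6927 rpm, dir flips to −; running = −1203.6927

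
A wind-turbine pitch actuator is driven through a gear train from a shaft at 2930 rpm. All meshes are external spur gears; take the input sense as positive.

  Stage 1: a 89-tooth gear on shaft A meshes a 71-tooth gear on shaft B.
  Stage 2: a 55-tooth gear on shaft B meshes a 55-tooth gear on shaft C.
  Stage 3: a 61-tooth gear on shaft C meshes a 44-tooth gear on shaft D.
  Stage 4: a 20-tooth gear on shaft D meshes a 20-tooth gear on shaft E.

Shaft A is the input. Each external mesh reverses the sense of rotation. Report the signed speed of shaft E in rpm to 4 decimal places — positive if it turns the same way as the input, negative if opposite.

+5091.8598 rpm (same as input, |ω| = 5091.8598 rpm)

Stage 1 [89T→71T]: ω = 2930.0000×89/71 = 3672.8169 rpm, dir flips to −; running = −3672.8169
Stage 2 [55T→55T]: ω = 3672.8169×55/55 = 3672.8169 rpm, dir flips to +; running = +3672.8169
Stage 3 [61T→44T]: ω = 3672.8169×61/44 = 5091.8598 rpm, dir flips to −; running = −5091.8598
Stage 4 [20T→20T]: ω = 5091.8598×20/20 = 5091.8598 rpm, dir flips to +; running = +5091.8598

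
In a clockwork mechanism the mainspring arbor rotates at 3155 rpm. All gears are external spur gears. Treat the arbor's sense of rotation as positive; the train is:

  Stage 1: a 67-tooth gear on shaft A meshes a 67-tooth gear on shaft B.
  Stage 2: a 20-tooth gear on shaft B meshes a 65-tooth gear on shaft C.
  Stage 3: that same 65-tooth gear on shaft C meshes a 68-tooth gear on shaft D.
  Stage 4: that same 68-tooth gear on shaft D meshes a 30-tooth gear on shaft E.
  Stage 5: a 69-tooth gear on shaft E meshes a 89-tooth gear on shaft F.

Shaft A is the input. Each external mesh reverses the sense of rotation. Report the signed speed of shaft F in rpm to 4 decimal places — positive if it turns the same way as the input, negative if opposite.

Stage 1 [67T→67T]: ω = 3155.0000×67/67 = 3155.0000 rpm, dir flips to −; running = −3155.0000
Stage 2 [20T→65T]: ω = 3155.0000×20/65 = 970.7692 rpm, dir flips to +; running = +970.7692
Stage 3 [65T→68T]: ω = 970.7692×65/68 = 927.9412 rpm, dir flips to −; running = −927.9412
Stage 4 [68T→30T]: ω = 927.9412×68/30 = 2103.3333 rpm, dir flips to +; running = +2103.3333
Stage 5 [69T→89T]: ω = 2103.3333×69/89 = 1630.6742 rpm, dir flips to −; running = −1630.6742

-1630.6742 rpm (opposite to input, |ω| = 1630.6742 rpm)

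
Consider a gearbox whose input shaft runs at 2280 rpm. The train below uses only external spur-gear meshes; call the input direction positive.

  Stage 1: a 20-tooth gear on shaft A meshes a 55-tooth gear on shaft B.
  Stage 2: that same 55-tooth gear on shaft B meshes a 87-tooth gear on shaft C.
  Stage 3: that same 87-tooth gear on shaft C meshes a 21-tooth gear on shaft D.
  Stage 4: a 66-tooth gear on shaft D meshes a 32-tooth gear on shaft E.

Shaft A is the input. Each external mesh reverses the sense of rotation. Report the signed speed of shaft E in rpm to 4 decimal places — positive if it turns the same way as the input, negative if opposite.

+4478.5714 rpm (same as input, |ω| = 4478.5714 rpm)

Stage 1 [20T→55T]: ω = 2280.0000×20/55 = 829.0909 rpm, dir flips to −; running = −829.0909
Stage 2 [55T→87T]: ω = 829.0909×55/87 = 524.1379 rpm, dir flips to +; running = +524.1379
Stage 3 [87T→21T]: ω = 524.1379×87/21 = 2171.4286 rpm, dir flips to −; running = −2171.4286
Stage 4 [66T→32T]: ω = 2171.4286×66/32 = 4478.5714 rpm, dir flips to +; running = +4478.5714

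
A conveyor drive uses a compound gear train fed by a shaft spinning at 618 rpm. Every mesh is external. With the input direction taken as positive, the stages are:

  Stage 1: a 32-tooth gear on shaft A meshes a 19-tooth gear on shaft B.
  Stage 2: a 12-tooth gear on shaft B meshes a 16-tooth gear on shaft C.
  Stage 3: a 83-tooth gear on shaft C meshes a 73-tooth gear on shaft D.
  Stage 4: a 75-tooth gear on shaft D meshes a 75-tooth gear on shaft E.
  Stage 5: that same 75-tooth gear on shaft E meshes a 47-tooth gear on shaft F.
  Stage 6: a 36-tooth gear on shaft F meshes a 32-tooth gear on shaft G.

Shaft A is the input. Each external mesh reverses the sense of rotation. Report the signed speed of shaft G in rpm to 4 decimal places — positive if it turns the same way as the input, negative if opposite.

+1593.3723 rpm (same as input, |ω| = 1593.3723 rpm)

Stage 1 [32T→19T]: ω = 618.0000×32/19 = 1040.8421 rpm, dir flips to −; running = −1040.8421
Stage 2 [12T→16T]: ω = 1040.8421×12/16 = 780.6316 rpm, dir flips to +; running = +780.6316
Stage 3 [83T→73T]: ω = 780.6316×83/73 = 887.5674 rpm, dir flips to −; running = −887.5674
Stage 4 [75T→75T]: ω = 887.5674×75/75 = 887.5674 rpm, dir flips to +; running = +887.5674
Stage 5 [75T→47T]: ω = 887.5674×75/47 = 1416.3310 rpm, dir flips to −; running = −1416.3310
Stage 6 [36T→32T]: ω = 1416.3310×36/32 = 1593.3723 rpm, dir flips to +; running = +1593.3723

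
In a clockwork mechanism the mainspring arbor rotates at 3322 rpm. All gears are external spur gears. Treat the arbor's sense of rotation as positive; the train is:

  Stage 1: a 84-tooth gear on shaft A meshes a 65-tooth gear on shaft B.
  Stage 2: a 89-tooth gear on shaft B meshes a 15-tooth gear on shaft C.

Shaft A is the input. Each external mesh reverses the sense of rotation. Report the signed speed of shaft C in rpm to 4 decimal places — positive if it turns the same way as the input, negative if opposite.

Stage 1 [84T→65T]: ω = 3322.0000×84/65 = 4293.0462 rpm, dir flips to −; running = −4293.0462
Stage 2 [89T→15T]: ω = 4293.0462×89/15 = 25472.0738 rpm, dir flips to +; running = +25472.0738

+25472.0738 rpm (same as input, |ω| = 25472.0738 rpm)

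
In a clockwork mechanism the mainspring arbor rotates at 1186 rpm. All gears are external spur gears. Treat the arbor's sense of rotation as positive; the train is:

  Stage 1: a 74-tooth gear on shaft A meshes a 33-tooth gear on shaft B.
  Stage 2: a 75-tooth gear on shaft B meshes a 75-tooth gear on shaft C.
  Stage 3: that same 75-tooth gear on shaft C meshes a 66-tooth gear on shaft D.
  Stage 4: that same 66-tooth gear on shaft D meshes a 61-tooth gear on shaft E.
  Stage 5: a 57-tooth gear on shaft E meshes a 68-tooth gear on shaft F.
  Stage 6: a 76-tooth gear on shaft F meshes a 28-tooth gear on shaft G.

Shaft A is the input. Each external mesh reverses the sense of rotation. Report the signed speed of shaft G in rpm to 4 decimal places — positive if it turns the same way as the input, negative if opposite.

+7439.6996 rpm (same as input, |ω| = 7439.6996 rpm)

Stage 1 [74T→33T]: ω = 1186.0000×74/33 = 2659.5152 rpm, dir flips to −; running = −2659.5152
Stage 2 [75T→75T]: ω = 2659.5152×75/75 = 2659.5152 rpm, dir flips to +; running = +2659.5152
Stage 3 [75T→66T]: ω = 2659.5152×75/66 = 3022.1763 rpm, dir flips to −; running = −3022.1763
Stage 4 [66T→61T]: ω = 3022.1763×66/61 = 3269.8957 rpm, dir flips to +; running = +3269.8957
Stage 5 [57T→68T]: ω = 3269.8957×57/68 = 2740.9420 rpm, dir flips to −; running = −2740.9420
Stage 6 [76T→28T]: ω = 2740.9420×76/28 = 7439.6996 rpm, dir flips to +; running = +7439.6996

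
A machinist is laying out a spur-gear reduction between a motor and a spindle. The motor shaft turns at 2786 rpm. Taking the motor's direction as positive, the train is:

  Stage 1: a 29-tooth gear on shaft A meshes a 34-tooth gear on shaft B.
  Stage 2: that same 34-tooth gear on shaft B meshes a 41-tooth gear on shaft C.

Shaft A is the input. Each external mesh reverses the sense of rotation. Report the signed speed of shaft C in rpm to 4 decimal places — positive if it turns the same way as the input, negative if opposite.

Stage 1 [29T→34T]: ω = 2786.0000×29/34 = 2376.2941 rpm, dir flips to −; running = −2376.2941
Stage 2 [34T→41T]: ω = 2376.2941×34/41 = 1970.5854 rpm, dir flips to +; running = +1970.5854

+1970.5854 rpm (same as input, |ω| = 1970.5854 rpm)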